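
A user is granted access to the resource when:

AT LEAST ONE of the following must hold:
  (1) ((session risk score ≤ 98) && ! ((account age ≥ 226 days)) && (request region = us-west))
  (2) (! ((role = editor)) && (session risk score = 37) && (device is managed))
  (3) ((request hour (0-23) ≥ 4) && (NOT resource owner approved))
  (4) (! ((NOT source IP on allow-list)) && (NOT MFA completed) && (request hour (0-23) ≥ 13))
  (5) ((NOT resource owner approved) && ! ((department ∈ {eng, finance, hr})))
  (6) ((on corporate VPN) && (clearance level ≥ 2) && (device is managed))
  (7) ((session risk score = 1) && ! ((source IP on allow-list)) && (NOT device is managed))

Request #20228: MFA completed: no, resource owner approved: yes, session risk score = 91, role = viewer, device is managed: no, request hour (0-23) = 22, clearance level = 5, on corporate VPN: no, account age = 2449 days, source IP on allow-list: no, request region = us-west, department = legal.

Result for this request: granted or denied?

Atomic conditions:
  session risk score ≤ 98: 91 ≤ 98 is true
  account age ≥ 226 days: 2449 ≥ 226 is true
  request region = us-west: us-west == us-west is true
  role = editor: viewer == editor is false
  session risk score = 37: 91 == 37 is false
  device is managed: no → false
  request hour (0-23) ≥ 4: 22 ≥ 4 is true
  NOT resource owner approved: yes → false
  NOT source IP on allow-list: no → true
  NOT MFA completed: no → true
  request hour (0-23) ≥ 13: 22 ≥ 13 is true
  department ∈ {eng, finance, hr}: legal is not in the set → false
  on corporate VPN: no → false
  clearance level ≥ 2: 5 ≥ 2 is true
  session risk score = 1: 91 == 1 is false
  source IP on allow-list: no → false
  NOT device is managed: no → true
Combine:
[1.2] NOT true = false
[1] true AND false AND true = false
[2.1] NOT false = true
[2] true AND false AND false = false
[3] true AND false = false
[4.1] NOT true = false
[4] false AND true AND true = false
[5.2] NOT false = true
[5] false AND true = false
[6] false AND true AND false = false
[7.2] NOT false = true
[7] false AND true AND true = false
[root] false OR false OR false OR false OR false OR false OR false = false
Overall: false → denied

Denied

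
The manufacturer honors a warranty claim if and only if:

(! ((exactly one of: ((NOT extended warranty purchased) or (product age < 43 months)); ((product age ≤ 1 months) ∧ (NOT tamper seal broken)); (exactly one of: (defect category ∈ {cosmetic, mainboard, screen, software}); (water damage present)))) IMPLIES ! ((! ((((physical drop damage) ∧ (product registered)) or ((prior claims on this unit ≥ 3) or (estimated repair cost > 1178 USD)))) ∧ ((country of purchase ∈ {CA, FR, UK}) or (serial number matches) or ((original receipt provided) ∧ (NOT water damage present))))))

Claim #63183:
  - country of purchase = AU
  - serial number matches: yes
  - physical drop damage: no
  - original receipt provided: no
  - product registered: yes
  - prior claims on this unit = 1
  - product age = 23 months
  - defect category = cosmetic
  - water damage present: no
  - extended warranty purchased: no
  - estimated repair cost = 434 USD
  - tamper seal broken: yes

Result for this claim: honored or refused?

Atomic conditions:
  NOT extended warranty purchased: no → true
  product age < 43 months: 23 < 43 is true
  product age ≤ 1 months: 23 ≤ 1 is false
  NOT tamper seal broken: yes → false
  defect category ∈ {cosmetic, mainboard, screen, software}: cosmetic is in the set → true
  water damage present: no → false
  physical drop damage: no → false
  product registered: yes → true
  prior claims on this unit ≥ 3: 1 ≥ 3 is false
  estimated repair cost > 1178 USD: 434 > 1178 is false
  country of purchase ∈ {CA, FR, UK}: AU is not in the set → false
  serial number matches: yes → true
  original receipt provided: no → false
  NOT water damage present: no → true
Combine:
[1.1.1] true OR true = true
[1.1.2] false AND false = false
[1.1.3] exactly-one(true, false) = true
[1.1] exactly-one(true, false, true) = false
[1] NOT false = true
[2.1.1.1.1] false AND true = false
[2.1.1.1.2] false OR false = false
[2.1.1.1] false OR false = false
[2.1.1] NOT false = true
[2.1.2.3] false AND true = false
[2.1.2] false OR true OR false = true
[2.1] true AND true = true
[2] NOT true = false
[root] true → false = false
Overall: false → refused

Refused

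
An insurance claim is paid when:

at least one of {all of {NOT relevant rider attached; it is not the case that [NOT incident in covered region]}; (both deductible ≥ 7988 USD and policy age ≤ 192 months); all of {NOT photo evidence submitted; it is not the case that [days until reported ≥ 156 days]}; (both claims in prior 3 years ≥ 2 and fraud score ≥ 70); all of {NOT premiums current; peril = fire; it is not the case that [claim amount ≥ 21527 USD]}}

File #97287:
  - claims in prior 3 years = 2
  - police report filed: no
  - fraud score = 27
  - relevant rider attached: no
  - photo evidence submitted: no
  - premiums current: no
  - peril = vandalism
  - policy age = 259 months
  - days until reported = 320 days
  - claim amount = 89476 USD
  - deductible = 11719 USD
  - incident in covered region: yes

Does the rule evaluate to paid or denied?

Paid

Atomic conditions:
  NOT relevant rider attached: no → true
  NOT incident in covered region: yes → false
  deductible ≥ 7988 USD: 11719 ≥ 7988 is true
  policy age ≤ 192 months: 259 ≤ 192 is false
  NOT photo evidence submitted: no → true
  days until reported ≥ 156 days: 320 ≥ 156 is true
  claims in prior 3 years ≥ 2: 2 ≥ 2 is true
  fraud score ≥ 70: 27 ≥ 70 is false
  NOT premiums current: no → true
  peril = fire: vandalism == fire is false
  claim amount ≥ 21527 USD: 89476 ≥ 21527 is true
Combine:
[1.2] NOT false = true
[1] true AND true = true
[2] true AND false = false
[3.2] NOT true = false
[3] true AND false = false
[4] true AND false = false
[5.3] NOT true = false
[5] true AND false AND false = false
[root] true OR false OR false OR false OR false = true
Overall: true → paid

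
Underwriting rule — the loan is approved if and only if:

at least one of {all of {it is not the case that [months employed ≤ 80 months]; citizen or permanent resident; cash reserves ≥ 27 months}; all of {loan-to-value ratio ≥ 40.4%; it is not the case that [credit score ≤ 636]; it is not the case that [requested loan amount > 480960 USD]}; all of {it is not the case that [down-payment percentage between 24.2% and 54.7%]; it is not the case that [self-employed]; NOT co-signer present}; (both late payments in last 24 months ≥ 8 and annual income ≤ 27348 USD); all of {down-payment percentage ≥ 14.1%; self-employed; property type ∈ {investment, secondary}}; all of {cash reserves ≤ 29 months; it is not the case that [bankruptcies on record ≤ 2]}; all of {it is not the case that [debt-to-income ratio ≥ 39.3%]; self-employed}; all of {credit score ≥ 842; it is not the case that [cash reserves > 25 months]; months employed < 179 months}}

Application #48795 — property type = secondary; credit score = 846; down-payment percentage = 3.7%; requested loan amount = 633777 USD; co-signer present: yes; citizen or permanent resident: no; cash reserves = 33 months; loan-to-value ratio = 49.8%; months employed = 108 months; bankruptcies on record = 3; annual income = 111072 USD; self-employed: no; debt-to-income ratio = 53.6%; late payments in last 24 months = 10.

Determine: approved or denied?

Denied

Atomic conditions:
  months employed ≤ 80 months: 108 ≤ 80 is false
  citizen or permanent resident: no → false
  cash reserves ≥ 27 months: 33 ≥ 27 is true
  loan-to-value ratio ≥ 40.4%: 49.8 ≥ 40.4 is true
  credit score ≤ 636: 846 ≤ 636 is false
  requested loan amount > 480960 USD: 633777 > 480960 is true
  down-payment percentage between 24.2% and 54.7%: 3.7 in [24.2, 54.7] is false
  self-employed: no → false
  NOT co-signer present: yes → false
  late payments in last 24 months ≥ 8: 10 ≥ 8 is true
  annual income ≤ 27348 USD: 111072 ≤ 27348 is false
  down-payment percentage ≥ 14.1%: 3.7 ≥ 14.1 is false
  property type ∈ {investment, secondary}: secondary is in the set → true
  cash reserves ≤ 29 months: 33 ≤ 29 is false
  bankruptcies on record ≤ 2: 3 ≤ 2 is false
  debt-to-income ratio ≥ 39.3%: 53.6 ≥ 39.3 is true
  credit score ≥ 842: 846 ≥ 842 is true
  cash reserves > 25 months: 33 > 25 is true
  months employed < 179 months: 108 < 179 is true
Combine:
[1.1] NOT false = true
[1] true AND false AND true = false
[2.2] NOT false = true
[2.3] NOT true = false
[2] true AND true AND false = false
[3.1] NOT false = true
[3.2] NOT false = true
[3] true AND true AND false = false
[4] true AND false = false
[5] false AND false AND true = false
[6.2] NOT false = true
[6] false AND true = false
[7.1] NOT true = false
[7] false AND false = false
[8.2] NOT true = false
[8] true AND false AND true = false
[root] false OR false OR false OR false OR false OR false OR false OR false = false
Overall: false → denied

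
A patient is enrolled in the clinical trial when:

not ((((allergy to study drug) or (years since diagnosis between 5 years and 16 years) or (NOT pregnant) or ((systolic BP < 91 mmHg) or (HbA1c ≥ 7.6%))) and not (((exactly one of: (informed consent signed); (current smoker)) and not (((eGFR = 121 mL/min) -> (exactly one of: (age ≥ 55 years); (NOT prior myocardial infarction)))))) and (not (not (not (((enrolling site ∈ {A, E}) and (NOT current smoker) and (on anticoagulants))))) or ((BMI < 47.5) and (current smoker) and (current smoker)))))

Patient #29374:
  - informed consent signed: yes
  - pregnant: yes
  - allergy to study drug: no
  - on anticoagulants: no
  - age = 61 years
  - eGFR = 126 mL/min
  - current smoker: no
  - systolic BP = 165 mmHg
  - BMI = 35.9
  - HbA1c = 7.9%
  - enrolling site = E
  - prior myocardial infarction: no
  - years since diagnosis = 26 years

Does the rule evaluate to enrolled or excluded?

Excluded

Atomic conditions:
  allergy to study drug: no → false
  years since diagnosis between 5 years and 16 years: 26 in [5, 16] is false
  NOT pregnant: yes → false
  systolic BP < 91 mmHg: 165 < 91 is false
  HbA1c ≥ 7.6%: 7.9 ≥ 7.6 is true
  informed consent signed: yes → true
  current smoker: no → false
  eGFR = 121 mL/min: 126 == 121 is false
  age ≥ 55 years: 61 ≥ 55 is true
  NOT prior myocardial infarction: no → true
  enrolling site ∈ {A, E}: E is in the set → true
  NOT current smoker: no → true
  on anticoagulants: no → false
  BMI < 47.5: 35.9 < 47.5 is true
Combine:
[1.1.4] false OR true = true
[1.1] false OR false OR false OR true = true
[1.2.1.1] exactly-one(true, false) = true
[1.2.1.2.1.2] exactly-one(true, true) = false
[1.2.1.2.1] false → false (antecedent false ⇒ implication holds) = true
[1.2.1.2] NOT true = false
[1.2.1] true AND false = false
[1.2] NOT false = true
[1.3.1.1.1.1] true AND true AND false = false
[1.3.1.1.1] NOT false = true
[1.3.1.1] NOT true = false
[1.3.1] NOT false = true
[1.3.2] true AND false AND false = false
[1.3] true OR false = true
[1] true AND true AND true = true
[root] NOT true = false
Overall: false → excluded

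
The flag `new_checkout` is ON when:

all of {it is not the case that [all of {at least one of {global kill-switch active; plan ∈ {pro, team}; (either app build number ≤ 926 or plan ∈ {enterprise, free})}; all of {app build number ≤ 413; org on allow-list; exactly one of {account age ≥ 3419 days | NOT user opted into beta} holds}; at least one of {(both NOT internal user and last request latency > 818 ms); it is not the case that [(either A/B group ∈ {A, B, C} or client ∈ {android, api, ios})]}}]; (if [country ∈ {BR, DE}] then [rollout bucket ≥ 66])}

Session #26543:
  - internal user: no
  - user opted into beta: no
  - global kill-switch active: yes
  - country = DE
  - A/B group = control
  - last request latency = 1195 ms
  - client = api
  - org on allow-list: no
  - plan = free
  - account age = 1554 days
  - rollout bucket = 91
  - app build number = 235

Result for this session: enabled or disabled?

Atomic conditions:
  global kill-switch active: yes → true
  plan ∈ {pro, team}: free is not in the set → false
  app build number ≤ 926: 235 ≤ 926 is true
  plan ∈ {enterprise, free}: free is in the set → true
  app build number ≤ 413: 235 ≤ 413 is true
  org on allow-list: no → false
  account age ≥ 3419 days: 1554 ≥ 3419 is false
  NOT user opted into beta: no → true
  NOT internal user: no → true
  last request latency > 818 ms: 1195 > 818 is true
  A/B group ∈ {A, B, C}: control is not in the set → false
  client ∈ {android, api, ios}: api is in the set → true
  country ∈ {BR, DE}: DE is in the set → true
  rollout bucket ≥ 66: 91 ≥ 66 is true
Combine:
[1.1.1.3] true OR true = true
[1.1.1] true OR false OR true = true
[1.1.2.3] exactly-one(false, true) = true
[1.1.2] true AND false AND true = false
[1.1.3.1] true AND true = true
[1.1.3.2.1] false OR true = true
[1.1.3.2] NOT true = false
[1.1.3] true OR false = true
[1.1] true AND false AND true = false
[1] NOT false = true
[2] true → true = true
[root] true AND true = true
Overall: true → enabled

Enabled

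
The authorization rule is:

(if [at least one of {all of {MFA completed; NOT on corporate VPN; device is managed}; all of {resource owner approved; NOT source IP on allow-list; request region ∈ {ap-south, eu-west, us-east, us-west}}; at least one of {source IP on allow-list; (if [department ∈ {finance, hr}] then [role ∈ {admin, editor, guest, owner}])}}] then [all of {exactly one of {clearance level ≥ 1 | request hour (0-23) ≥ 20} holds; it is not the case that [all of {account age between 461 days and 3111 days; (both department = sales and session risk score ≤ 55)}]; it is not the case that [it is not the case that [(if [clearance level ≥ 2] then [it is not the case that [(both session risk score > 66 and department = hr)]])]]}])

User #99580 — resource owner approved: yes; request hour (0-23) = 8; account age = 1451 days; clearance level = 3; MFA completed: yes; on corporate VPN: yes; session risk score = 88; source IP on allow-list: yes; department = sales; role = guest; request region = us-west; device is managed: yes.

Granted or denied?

Atomic conditions:
  MFA completed: yes → true
  NOT on corporate VPN: yes → false
  device is managed: yes → true
  resource owner approved: yes → true
  NOT source IP on allow-list: yes → false
  request region ∈ {ap-south, eu-west, us-east, us-west}: us-west is in the set → true
  source IP on allow-list: yes → true
  department ∈ {finance, hr}: sales is not in the set → false
  role ∈ {admin, editor, guest, owner}: guest is in the set → true
  clearance level ≥ 1: 3 ≥ 1 is true
  request hour (0-23) ≥ 20: 8 ≥ 20 is false
  account age between 461 days and 3111 days: 1451 in [461, 3111] is true
  department = sales: sales == sales is true
  session risk score ≤ 55: 88 ≤ 55 is false
  clearance level ≥ 2: 3 ≥ 2 is true
  session risk score > 66: 88 > 66 is true
  department = hr: sales == hr is false
Combine:
[1.1] true AND false AND true = false
[1.2] true AND false AND true = false
[1.3.2] false → true (antecedent false ⇒ implication holds) = true
[1.3] true OR true = true
[1] false OR false OR true = true
[2.1] exactly-one(true, false) = true
[2.2.1.2] true AND false = false
[2.2.1] true AND false = false
[2.2] NOT false = true
[2.3.1.1.2.1] true AND false = false
[2.3.1.1.2] NOT false = true
[2.3.1.1] true → true = true
[2.3.1] NOT true = false
[2.3] NOT false = true
[2] true AND true AND true = true
[root] true → true = true
Overall: true → granted

Granted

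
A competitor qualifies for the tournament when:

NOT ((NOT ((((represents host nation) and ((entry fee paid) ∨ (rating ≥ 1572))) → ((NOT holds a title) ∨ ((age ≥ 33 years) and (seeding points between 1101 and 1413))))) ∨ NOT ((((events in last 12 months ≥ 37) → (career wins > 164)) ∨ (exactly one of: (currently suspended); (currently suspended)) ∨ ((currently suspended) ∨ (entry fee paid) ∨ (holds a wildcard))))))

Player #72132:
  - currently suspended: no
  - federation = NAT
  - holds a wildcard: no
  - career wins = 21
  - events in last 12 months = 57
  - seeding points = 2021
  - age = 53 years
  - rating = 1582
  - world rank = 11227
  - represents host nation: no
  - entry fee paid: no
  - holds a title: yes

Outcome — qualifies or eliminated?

Atomic conditions:
  represents host nation: no → false
  entry fee paid: no → false
  rating ≥ 1572: 1582 ≥ 1572 is true
  NOT holds a title: yes → false
  age ≥ 33 years: 53 ≥ 33 is true
  seeding points between 1101 and 1413: 2021 in [1101, 1413] is false
  events in last 12 months ≥ 37: 57 ≥ 37 is true
  career wins > 164: 21 > 164 is false
  currently suspended: no → false
  holds a wildcard: no → false
Combine:
[1.1.1.1.2] false OR true = true
[1.1.1.1] false AND true = false
[1.1.1.2.2] true AND false = false
[1.1.1.2] false OR false = false
[1.1.1] false → false (antecedent false ⇒ implication holds) = true
[1.1] NOT true = false
[1.2.1.1] true → false = false
[1.2.1.2] exactly-one(false, false) = false
[1.2.1.3] false OR false OR false = false
[1.2.1] false OR false OR false = false
[1.2] NOT false = true
[1] false OR true = true
[root] NOT true = false
Overall: false → eliminated

Eliminated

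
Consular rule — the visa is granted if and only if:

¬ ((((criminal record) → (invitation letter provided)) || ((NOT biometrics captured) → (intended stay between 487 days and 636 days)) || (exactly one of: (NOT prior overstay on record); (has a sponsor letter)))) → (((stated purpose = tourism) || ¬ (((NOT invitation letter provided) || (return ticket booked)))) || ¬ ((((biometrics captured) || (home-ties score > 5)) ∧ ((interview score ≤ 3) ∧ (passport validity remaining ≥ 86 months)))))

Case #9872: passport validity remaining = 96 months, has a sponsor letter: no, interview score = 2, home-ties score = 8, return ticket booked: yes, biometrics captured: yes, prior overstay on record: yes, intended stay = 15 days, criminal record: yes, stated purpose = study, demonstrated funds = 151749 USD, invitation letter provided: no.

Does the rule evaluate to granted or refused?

Atomic conditions:
  criminal record: yes → true
  invitation letter provided: no → false
  NOT biometrics captured: yes → false
  intended stay between 487 days and 636 days: 15 in [487, 636] is false
  NOT prior overstay on record: yes → false
  has a sponsor letter: no → false
  stated purpose = tourism: study == tourism is false
  NOT invitation letter provided: no → true
  return ticket booked: yes → true
  biometrics captured: yes → true
  home-ties score > 5: 8 > 5 is true
  interview score ≤ 3: 2 ≤ 3 is true
  passport validity remaining ≥ 86 months: 96 ≥ 86 is true
Combine:
[1.1.1] true → false = false
[1.1.2] false → false (antecedent false ⇒ implication holds) = true
[1.1.3] exactly-one(false, false) = false
[1.1] false OR true OR false = true
[1] NOT true = false
[2.1.2.1] true OR true = true
[2.1.2] NOT true = false
[2.1] false OR false = false
[2.2.1.1] true OR true = true
[2.2.1.2] true AND true = true
[2.2.1] true AND true = true
[2.2] NOT true = false
[2] false OR false = false
[root] false → false (antecedent false ⇒ implication holds) = true
Overall: true → granted

Granted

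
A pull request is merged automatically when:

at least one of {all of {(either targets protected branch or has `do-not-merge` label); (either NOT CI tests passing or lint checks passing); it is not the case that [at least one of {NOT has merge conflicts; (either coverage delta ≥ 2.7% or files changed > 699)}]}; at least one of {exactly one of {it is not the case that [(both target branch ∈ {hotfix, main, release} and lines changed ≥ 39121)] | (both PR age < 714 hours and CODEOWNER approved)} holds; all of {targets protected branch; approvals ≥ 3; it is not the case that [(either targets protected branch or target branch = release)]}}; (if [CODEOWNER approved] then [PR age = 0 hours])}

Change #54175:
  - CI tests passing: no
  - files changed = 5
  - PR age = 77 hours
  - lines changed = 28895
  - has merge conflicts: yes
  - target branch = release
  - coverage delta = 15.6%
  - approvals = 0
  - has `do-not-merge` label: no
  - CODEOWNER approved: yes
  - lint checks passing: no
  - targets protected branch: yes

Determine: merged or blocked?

Blocked

Atomic conditions:
  targets protected branch: yes → true
  has `do-not-merge` label: no → false
  NOT CI tests passing: no → true
  lint checks passing: no → false
  NOT has merge conflicts: yes → false
  coverage delta ≥ 2.7%: 15.6 ≥ 2.7 is true
  files changed > 699: 5 > 699 is false
  target branch ∈ {hotfix, main, release}: release is in the set → true
  lines changed ≥ 39121: 28895 ≥ 39121 is false
  PR age < 714 hours: 77 < 714 is true
  CODEOWNER approved: yes → true
  approvals ≥ 3: 0 ≥ 3 is false
  target branch = release: release == release is true
  PR age = 0 hours: 77 == 0 is false
Combine:
[1.1] true OR false = true
[1.2] true OR false = true
[1.3.1.2] true OR false = true
[1.3.1] false OR true = true
[1.3] NOT true = false
[1] true AND true AND false = false
[2.1.1.1] true AND false = false
[2.1.1] NOT false = true
[2.1.2] true AND true = true
[2.1] exactly-one(true, true) = false
[2.2.3.1] true OR true = true
[2.2.3] NOT true = false
[2.2] true AND false AND false = false
[2] false OR false = false
[3] true → false = false
[root] false OR false OR false = false
Overall: false → blocked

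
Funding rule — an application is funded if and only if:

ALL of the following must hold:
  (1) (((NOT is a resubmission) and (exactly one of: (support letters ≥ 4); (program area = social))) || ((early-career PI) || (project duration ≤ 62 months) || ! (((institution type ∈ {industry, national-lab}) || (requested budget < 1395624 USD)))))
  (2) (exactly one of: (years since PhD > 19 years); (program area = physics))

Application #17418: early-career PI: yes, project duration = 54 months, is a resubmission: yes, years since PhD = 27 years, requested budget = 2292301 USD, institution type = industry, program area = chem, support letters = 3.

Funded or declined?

Funded

Atomic conditions:
  NOT is a resubmission: yes → false
  support letters ≥ 4: 3 ≥ 4 is false
  program area = social: chem == social is false
  early-career PI: yes → true
  project duration ≤ 62 months: 54 ≤ 62 is true
  institution type ∈ {industry, national-lab}: industry is in the set → true
  requested budget < 1395624 USD: 2292301 < 1395624 is false
  years since PhD > 19 years: 27 > 19 is true
  program area = physics: chem == physics is false
Combine:
[1.1.2] exactly-one(false, false) = false
[1.1] false AND false = false
[1.2.3.1] true OR false = true
[1.2.3] NOT true = false
[1.2] true OR true OR false = true
[1] false OR true = true
[2] exactly-one(true, false) = true
[root] true AND true = true
Overall: true → funded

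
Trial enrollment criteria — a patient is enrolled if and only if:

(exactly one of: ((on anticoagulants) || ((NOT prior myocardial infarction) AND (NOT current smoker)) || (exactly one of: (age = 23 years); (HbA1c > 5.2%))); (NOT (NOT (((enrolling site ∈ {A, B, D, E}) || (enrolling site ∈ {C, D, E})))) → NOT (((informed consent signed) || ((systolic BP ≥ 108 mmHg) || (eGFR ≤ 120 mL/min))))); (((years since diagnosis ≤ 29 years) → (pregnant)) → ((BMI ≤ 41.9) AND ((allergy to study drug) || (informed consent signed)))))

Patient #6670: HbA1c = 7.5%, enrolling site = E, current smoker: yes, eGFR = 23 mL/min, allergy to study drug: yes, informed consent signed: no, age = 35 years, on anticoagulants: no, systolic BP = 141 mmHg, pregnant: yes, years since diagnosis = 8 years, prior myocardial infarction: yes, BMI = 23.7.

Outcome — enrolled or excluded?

Excluded

Atomic conditions:
  on anticoagulants: no → false
  NOT prior myocardial infarction: yes → false
  NOT current smoker: yes → false
  age = 23 years: 35 == 23 is false
  HbA1c > 5.2%: 7.5 > 5.2 is true
  enrolling site ∈ {A, B, D, E}: E is in the set → true
  enrolling site ∈ {C, D, E}: E is in the set → true
  informed consent signed: no → false
  systolic BP ≥ 108 mmHg: 141 ≥ 108 is true
  eGFR ≤ 120 mL/min: 23 ≤ 120 is true
  years since diagnosis ≤ 29 years: 8 ≤ 29 is true
  pregnant: yes → true
  BMI ≤ 41.9: 23.7 ≤ 41.9 is true
  allergy to study drug: yes → true
Combine:
[1.2] false AND false = false
[1.3] exactly-one(false, true) = true
[1] false OR false OR true = true
[2.1.1.1] true OR true = true
[2.1.1] NOT true = false
[2.1] NOT false = true
[2.2.1.2] true OR true = true
[2.2.1] false OR true = true
[2.2] NOT true = false
[2] true → false = false
[3.1] true → true = true
[3.2.2] true OR false = true
[3.2] true AND true = true
[3] true → true = true
[root] exactly-one(true, false, true) = false
Overall: false → excluded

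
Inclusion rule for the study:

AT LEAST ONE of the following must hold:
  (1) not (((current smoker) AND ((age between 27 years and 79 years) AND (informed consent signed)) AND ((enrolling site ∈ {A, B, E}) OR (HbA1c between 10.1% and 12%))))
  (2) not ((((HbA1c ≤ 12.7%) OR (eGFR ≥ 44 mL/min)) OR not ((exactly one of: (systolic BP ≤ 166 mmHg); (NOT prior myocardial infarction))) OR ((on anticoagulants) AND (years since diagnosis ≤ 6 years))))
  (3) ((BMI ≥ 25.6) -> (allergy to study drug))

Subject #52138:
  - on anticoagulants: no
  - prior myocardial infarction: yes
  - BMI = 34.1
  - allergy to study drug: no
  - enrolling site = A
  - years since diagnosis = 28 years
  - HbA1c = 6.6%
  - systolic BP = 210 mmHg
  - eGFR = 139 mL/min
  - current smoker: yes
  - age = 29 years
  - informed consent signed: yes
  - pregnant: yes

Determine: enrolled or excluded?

Atomic conditions:
  current smoker: yes → true
  age between 27 years and 79 years: 29 in [27, 79] is true
  informed consent signed: yes → true
  enrolling site ∈ {A, B, E}: A is in the set → true
  HbA1c between 10.1% and 12%: 6.6 in [10.1, 12] is false
  HbA1c ≤ 12.7%: 6.6 ≤ 12.7 is true
  eGFR ≥ 44 mL/min: 139 ≥ 44 is true
  systolic BP ≤ 166 mmHg: 210 ≤ 166 is false
  NOT prior myocardial infarction: yes → false
  on anticoagulants: no → false
  years since diagnosis ≤ 6 years: 28 ≤ 6 is false
  BMI ≥ 25.6: 34.1 ≥ 25.6 is true
  allergy to study drug: no → false
Combine:
[1.1.2] true AND true = true
[1.1.3] true OR false = true
[1.1] true AND true AND true = true
[1] NOT true = false
[2.1.1] true OR true = true
[2.1.2.1] exactly-one(false, false) = false
[2.1.2] NOT false = true
[2.1.3] false AND false = false
[2.1] true OR true OR false = true
[2] NOT true = false
[3] true → false = false
[root] false OR false OR false = false
Overall: false → excluded

Excluded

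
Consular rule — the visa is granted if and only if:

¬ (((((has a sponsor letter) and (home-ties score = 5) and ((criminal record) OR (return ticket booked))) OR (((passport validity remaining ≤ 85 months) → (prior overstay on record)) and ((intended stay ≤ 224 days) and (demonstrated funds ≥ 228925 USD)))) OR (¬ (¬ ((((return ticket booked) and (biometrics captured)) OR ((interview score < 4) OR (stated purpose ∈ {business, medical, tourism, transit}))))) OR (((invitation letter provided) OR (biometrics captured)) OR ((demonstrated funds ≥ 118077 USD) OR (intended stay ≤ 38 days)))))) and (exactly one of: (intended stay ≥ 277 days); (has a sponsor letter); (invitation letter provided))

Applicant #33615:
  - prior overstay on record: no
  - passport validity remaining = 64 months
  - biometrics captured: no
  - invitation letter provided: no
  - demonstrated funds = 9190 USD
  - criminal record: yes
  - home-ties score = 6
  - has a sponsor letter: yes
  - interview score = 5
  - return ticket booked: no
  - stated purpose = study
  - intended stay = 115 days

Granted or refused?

Atomic conditions:
  has a sponsor letter: yes → true
  home-ties score = 5: 6 == 5 is false
  criminal record: yes → true
  return ticket booked: no → false
  passport validity remaining ≤ 85 months: 64 ≤ 85 is true
  prior overstay on record: no → false
  intended stay ≤ 224 days: 115 ≤ 224 is true
  demonstrated funds ≥ 228925 USD: 9190 ≥ 228925 is false
  biometrics captured: no → false
  interview score < 4: 5 < 4 is false
  stated purpose ∈ {business, medical, tourism, transit}: study is not in the set → false
  invitation letter provided: no → false
  demonstrated funds ≥ 118077 USD: 9190 ≥ 118077 is false
  intended stay ≤ 38 days: 115 ≤ 38 is false
  intended stay ≥ 277 days: 115 ≥ 277 is false
Combine:
[1.1.1.1.3] true OR false = true
[1.1.1.1] true AND false AND true = false
[1.1.1.2.1] true → false = false
[1.1.1.2.2] true AND false = false
[1.1.1.2] false AND false = false
[1.1.1] false OR false = false
[1.1.2.1.1.1.1] false AND false = false
[1.1.2.1.1.1.2] false OR false = false
[1.1.2.1.1.1] false OR false = false
[1.1.2.1.1] NOT false = true
[1.1.2.1] NOT true = false
[1.1.2.2.1] false OR false = false
[1.1.2.2.2] false OR false = false
[1.1.2.2] false OR false = false
[1.1.2] false OR false = false
[1.1] false OR false = false
[1] NOT false = true
[2] exactly-one(false, true, false) = true
[root] true AND true = true
Overall: true → granted

Granted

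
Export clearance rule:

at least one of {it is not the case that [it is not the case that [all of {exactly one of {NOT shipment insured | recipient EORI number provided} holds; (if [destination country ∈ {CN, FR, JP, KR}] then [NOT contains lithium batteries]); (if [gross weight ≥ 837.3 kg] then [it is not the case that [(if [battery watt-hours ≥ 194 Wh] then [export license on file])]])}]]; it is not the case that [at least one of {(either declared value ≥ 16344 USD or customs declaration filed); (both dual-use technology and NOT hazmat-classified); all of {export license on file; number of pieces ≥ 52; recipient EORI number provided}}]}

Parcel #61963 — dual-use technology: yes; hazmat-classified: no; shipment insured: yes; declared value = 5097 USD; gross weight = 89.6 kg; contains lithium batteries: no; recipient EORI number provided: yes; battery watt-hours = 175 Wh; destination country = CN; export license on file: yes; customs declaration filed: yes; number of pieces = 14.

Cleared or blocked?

Atomic conditions:
  NOT shipment insured: yes → false
  recipient EORI number provided: yes → true
  destination country ∈ {CN, FR, JP, KR}: CN is in the set → true
  NOT contains lithium batteries: no → true
  gross weight ≥ 837.3 kg: 89.6 ≥ 837.3 is false
  battery watt-hours ≥ 194 Wh: 175 ≥ 194 is false
  export license on file: yes → true
  declared value ≥ 16344 USD: 5097 ≥ 16344 is false
  customs declaration filed: yes → true
  dual-use technology: yes → true
  NOT hazmat-classified: no → true
  number of pieces ≥ 52: 14 ≥ 52 is false
Combine:
[1.1.1.1] exactly-one(false, true) = true
[1.1.1.2] true → true = true
[1.1.1.3.2.1] false → true (antecedent false ⇒ implication holds) = true
[1.1.1.3.2] NOT true = false
[1.1.1.3] false → false (antecedent false ⇒ implication holds) = true
[1.1.1] true AND true AND true = true
[1.1] NOT true = false
[1] NOT false = true
[2.1.1] false OR true = true
[2.1.2] true AND true = true
[2.1.3] true AND false AND true = false
[2.1] true OR true OR false = true
[2] NOT true = false
[root] true OR false = true
Overall: true → cleared

Cleared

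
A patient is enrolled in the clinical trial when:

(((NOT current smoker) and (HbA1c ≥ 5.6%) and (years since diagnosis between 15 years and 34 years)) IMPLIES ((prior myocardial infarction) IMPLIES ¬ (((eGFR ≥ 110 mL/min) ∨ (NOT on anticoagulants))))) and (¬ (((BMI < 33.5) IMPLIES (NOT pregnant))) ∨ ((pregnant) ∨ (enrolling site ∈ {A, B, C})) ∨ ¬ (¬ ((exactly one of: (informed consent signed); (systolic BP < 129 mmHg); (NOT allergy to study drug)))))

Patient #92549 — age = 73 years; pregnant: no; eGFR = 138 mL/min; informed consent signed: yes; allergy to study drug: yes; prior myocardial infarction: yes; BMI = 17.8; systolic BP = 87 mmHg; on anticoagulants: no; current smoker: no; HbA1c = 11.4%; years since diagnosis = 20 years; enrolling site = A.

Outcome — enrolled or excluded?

Atomic conditions:
  NOT current smoker: no → true
  HbA1c ≥ 5.6%: 11.4 ≥ 5.6 is true
  years since diagnosis between 15 years and 34 years: 20 in [15, 34] is true
  prior myocardial infarction: yes → true
  eGFR ≥ 110 mL/min: 138 ≥ 110 is true
  NOT on anticoagulants: no → true
  BMI < 33.5: 17.8 < 33.5 is true
  NOT pregnant: no → true
  pregnant: no → false
  enrolling site ∈ {A, B, C}: A is in the set → true
  informed consent signed: yes → true
  systolic BP < 129 mmHg: 87 < 129 is true
  NOT allergy to study drug: yes → false
Combine:
[1.1] true AND true AND true = true
[1.2.2.1] true OR true = true
[1.2.2] NOT true = false
[1.2] true → false = false
[1] true → false = false
[2.1.1] true → true = true
[2.1] NOT true = false
[2.2] false OR true = true
[2.3.1.1] exactly-one(true, true, false) = false
[2.3.1] NOT false = true
[2.3] NOT true = false
[2] false OR true OR false = true
[root] false AND true = false
Overall: false → excluded

Excluded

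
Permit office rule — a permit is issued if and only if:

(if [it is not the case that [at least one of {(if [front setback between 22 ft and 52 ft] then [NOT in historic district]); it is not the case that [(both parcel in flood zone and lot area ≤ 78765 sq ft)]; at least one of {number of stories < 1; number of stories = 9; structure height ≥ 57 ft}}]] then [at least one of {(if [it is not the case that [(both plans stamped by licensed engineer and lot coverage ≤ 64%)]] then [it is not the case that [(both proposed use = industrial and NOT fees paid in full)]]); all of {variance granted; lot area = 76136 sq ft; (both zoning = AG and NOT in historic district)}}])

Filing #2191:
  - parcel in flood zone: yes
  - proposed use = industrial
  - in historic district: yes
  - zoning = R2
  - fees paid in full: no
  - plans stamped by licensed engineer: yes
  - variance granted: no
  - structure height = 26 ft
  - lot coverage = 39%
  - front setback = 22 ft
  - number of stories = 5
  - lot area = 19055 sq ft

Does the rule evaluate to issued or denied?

Atomic conditions:
  front setback between 22 ft and 52 ft: 22 in [22, 52] is true
  NOT in historic district: yes → false
  parcel in flood zone: yes → true
  lot area ≤ 78765 sq ft: 19055 ≤ 78765 is true
  number of stories < 1: 5 < 1 is false
  number of stories = 9: 5 == 9 is false
  structure height ≥ 57 ft: 26 ≥ 57 is false
  plans stamped by licensed engineer: yes → true
  lot coverage ≤ 64%: 39 ≤ 64 is true
  proposed use = industrial: industrial == industrial is true
  NOT fees paid in full: no → true
  variance granted: no → false
  lot area = 76136 sq ft: 19055 == 76136 is false
  zoning = AG: R2 == AG is false
Combine:
[1.1.1] true → false = false
[1.1.2.1] true AND true = true
[1.1.2] NOT true = false
[1.1.3] false OR false OR false = false
[1.1] false OR false OR false = false
[1] NOT false = true
[2.1.1.1] true AND true = true
[2.1.1] NOT true = false
[2.1.2.1] true AND true = true
[2.1.2] NOT true = false
[2.1] false → false (antecedent false ⇒ implication holds) = true
[2.2.3] false AND false = false
[2.2] false AND false AND false = false
[2] true OR false = true
[root] true → true = true
Overall: true → issued

Issued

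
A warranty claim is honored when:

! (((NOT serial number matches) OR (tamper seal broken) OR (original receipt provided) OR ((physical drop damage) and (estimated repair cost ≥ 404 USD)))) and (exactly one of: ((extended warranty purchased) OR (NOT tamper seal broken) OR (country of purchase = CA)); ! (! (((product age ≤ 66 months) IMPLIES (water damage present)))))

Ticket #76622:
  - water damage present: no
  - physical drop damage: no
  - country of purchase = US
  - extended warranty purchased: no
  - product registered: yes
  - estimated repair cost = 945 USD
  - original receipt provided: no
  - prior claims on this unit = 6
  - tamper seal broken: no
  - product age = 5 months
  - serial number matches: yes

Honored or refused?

Atomic conditions:
  NOT serial number matches: yes → false
  tamper seal broken: no → false
  original receipt provided: no → false
  physical drop damage: no → false
  estimated repair cost ≥ 404 USD: 945 ≥ 404 is true
  extended warranty purchased: no → false
  NOT tamper seal broken: no → true
  country of purchase = CA: US == CA is false
  product age ≤ 66 months: 5 ≤ 66 is true
  water damage present: no → false
Combine:
[1.1.4] false AND true = false
[1.1] false OR false OR false OR false = false
[1] NOT false = true
[2.1] false OR true OR false = true
[2.2.1.1] true → false = false
[2.2.1] NOT false = true
[2.2] NOT true = false
[2] exactly-one(true, false) = true
[root] true AND true = true
Overall: true → honored

Honored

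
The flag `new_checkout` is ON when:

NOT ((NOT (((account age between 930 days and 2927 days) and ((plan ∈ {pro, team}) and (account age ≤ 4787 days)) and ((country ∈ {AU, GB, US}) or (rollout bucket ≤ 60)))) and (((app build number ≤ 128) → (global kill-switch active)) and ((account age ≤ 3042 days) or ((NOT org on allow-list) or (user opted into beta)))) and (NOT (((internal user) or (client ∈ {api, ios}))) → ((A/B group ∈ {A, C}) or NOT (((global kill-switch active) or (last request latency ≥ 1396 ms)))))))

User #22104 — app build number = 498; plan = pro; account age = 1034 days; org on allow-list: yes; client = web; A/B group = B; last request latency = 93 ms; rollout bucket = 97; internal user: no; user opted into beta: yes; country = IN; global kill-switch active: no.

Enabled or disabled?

Atomic conditions:
  account age between 930 days and 2927 days: 1034 in [930, 2927] is true
  plan ∈ {pro, team}: pro is in the set → true
  account age ≤ 4787 days: 1034 ≤ 4787 is true
  country ∈ {AU, GB, US}: IN is not in the set → false
  rollout bucket ≤ 60: 97 ≤ 60 is false
  app build number ≤ 128: 498 ≤ 128 is false
  global kill-switch active: no → false
  account age ≤ 3042 days: 1034 ≤ 3042 is true
  NOT org on allow-list: yes → false
  user opted into beta: yes → true
  internal user: no → false
  client ∈ {api, ios}: web is not in the set → false
  A/B group ∈ {A, C}: B is not in the set → false
  last request latency ≥ 1396 ms: 93 ≥ 1396 is false
Combine:
[1.1.1.2] true AND true = true
[1.1.1.3] false OR false = false
[1.1.1] true AND true AND false = false
[1.1] NOT false = true
[1.2.1] false → false (antecedent false ⇒ implication holds) = true
[1.2.2.2] false OR true = true
[1.2.2] true OR true = true
[1.2] true AND true = true
[1.3.1.1] false OR false = false
[1.3.1] NOT false = true
[1.3.2.2.1] false OR false = false
[1.3.2.2] NOT false = true
[1.3.2] false OR true = true
[1.3] true → true = true
[1] true AND true AND true = true
[root] NOT true = false
Overall: false → disabled

Disabled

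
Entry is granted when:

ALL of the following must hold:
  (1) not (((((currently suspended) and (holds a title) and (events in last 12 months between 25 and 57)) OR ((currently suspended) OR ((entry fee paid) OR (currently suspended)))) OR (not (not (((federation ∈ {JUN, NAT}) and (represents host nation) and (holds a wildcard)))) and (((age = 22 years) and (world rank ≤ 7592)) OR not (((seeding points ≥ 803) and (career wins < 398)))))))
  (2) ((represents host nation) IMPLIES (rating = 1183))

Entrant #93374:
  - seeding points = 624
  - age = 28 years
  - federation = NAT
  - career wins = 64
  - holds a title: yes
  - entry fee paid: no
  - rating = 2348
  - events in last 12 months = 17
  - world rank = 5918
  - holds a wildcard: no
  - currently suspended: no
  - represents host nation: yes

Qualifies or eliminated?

Atomic conditions:
  currently suspended: no → false
  holds a title: yes → true
  events in last 12 months between 25 and 57: 17 in [25, 57] is false
  entry fee paid: no → false
  federation ∈ {JUN, NAT}: NAT is in the set → true
  represents host nation: yes → true
  holds a wildcard: no → false
  age = 22 years: 28 == 22 is false
  world rank ≤ 7592: 5918 ≤ 7592 is true
  seeding points ≥ 803: 624 ≥ 803 is false
  career wins < 398: 64 < 398 is true
  rating = 1183: 2348 == 1183 is false
Combine:
[1.1.1.1] false AND true AND false = false
[1.1.1.2.2] false OR false = false
[1.1.1.2] false OR false = false
[1.1.1] false OR false = false
[1.1.2.1.1.1] true AND true AND false = false
[1.1.2.1.1] NOT false = true
[1.1.2.1] NOT true = false
[1.1.2.2.1] false AND true = false
[1.1.2.2.2.1] false AND true = false
[1.1.2.2.2] NOT false = true
[1.1.2.2] false OR true = true
[1.1.2] false AND true = false
[1.1] false OR false = false
[1] NOT false = true
[2] true → false = false
[root] true AND false = false
Overall: false → eliminated

Eliminated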